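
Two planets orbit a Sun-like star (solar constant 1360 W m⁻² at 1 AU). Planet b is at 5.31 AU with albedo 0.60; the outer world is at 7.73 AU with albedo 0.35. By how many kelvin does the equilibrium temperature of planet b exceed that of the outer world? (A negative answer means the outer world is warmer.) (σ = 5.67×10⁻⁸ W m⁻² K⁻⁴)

ΔT ≈ 6.2 K

T_eq = [S₀(1−A)/(4σd²)]^(1/4), so T ∝ (1−A)^(1/4) / √d.
T₁ = [1360×0.40/(4×5.67×10⁻⁸×5.31²)]^(1/4) = 96.04 K.
T₂ = [1360×0.65/(4×5.67×10⁻⁸×7.73²)]^(1/4) = 89.87 K.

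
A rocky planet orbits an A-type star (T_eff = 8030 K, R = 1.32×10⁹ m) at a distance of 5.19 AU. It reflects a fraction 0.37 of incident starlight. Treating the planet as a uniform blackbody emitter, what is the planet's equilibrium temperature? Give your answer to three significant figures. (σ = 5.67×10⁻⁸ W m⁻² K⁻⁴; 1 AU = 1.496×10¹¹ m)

T_eq ≈ 209 K

d = 5.19 AU = 7.76×10¹¹ m.
L = 4πR_⋆²σT_⋆⁴ = 4π(1.32×10⁹)² × 5.67×10⁻⁸ × (8030)⁴ = 5.16×10²⁷ W.
S = L/(4πd²) = 681 W m⁻².
Energy balance: absorbed = emitted ⇒ πR²·S(1−A) = 4πR²·σT_eq⁴, so T_eq⁴ = S(1−A)/(4σ).
T_eq = [681 × 0.63 / (4 × 5.67×10⁻⁸)]^(1/4) = (1.89×10⁹)^(1/4) = 209 K.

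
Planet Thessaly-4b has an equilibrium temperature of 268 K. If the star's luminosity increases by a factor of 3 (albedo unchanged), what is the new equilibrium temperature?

T_eq ∝ L^(1/4) · d^(−1/2).
T′ = 268 × 3^(1/4) = 353 K.

T_eq ≈ 353 K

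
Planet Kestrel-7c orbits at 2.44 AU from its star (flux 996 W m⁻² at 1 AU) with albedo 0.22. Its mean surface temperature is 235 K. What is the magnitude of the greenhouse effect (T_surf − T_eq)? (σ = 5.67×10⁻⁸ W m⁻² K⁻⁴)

S = 996/2.44² = 167.3 W m⁻².
T_eq = [S(1−A)/(4σ)]^(1/4) = [167.3×0.78/(4×5.67×10⁻⁸)]^(1/4) = 154.9 K.
ΔT = T_surf − T_eq = 235 − 154.9.

ΔT ≈ 80.1 K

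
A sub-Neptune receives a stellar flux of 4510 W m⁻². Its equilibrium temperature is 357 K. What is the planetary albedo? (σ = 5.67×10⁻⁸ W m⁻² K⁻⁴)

A ≈ 0.18

From T_eq⁴ = S(1−A)/(4σ): 1−A = 4σT_eq⁴/S.
1−A = 4 × 5.67×10⁻⁸ × (357)⁴ / 4510 = 0.817.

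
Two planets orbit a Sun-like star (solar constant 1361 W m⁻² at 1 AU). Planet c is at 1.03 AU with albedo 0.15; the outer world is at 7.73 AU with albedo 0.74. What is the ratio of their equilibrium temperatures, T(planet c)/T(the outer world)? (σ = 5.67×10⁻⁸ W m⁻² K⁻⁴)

T_eq = [S₀(1−A)/(4σd²)]^(1/4), so T ∝ (1−A)^(1/4) / √d.
T₁ = [1361×0.85/(4×5.67×10⁻⁸×1.03²)]^(1/4) = 263.32 K.
T₂ = [1361×0.26/(4×5.67×10⁻⁸×7.73²)]^(1/4) = 71.48 K.

T₁/T₂ ≈ 3.684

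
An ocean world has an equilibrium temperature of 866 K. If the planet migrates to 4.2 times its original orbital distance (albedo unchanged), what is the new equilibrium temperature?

T_eq ∝ L^(1/4) · d^(−1/2).
T′ = 866 / 4.2^(1/2) = 423 K.

T_eq ≈ 423 K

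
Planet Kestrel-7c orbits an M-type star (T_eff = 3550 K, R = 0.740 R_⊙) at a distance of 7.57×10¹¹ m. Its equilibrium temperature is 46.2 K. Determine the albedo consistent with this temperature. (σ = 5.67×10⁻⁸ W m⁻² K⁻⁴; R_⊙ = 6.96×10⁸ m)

A ≈ 0.75

R_⋆ = 0.740 × 6.96×10⁸ = 5.15×10⁸ m.
L = 4πR_⋆²σT_⋆⁴ = 4π(5.15×10⁸)² × 5.67×10⁻⁸ × (3550)⁴ = 3.00×10²⁵ W.
S = L/(4πd²) = 4.17 W m⁻².
From T_eq⁴ = S(1−A)/(4σ): 1−A = 4σT_eq⁴/S.
1−A = 4 × 5.67×10⁻⁸ × (46.2)⁴ / 4.17 = 0.248.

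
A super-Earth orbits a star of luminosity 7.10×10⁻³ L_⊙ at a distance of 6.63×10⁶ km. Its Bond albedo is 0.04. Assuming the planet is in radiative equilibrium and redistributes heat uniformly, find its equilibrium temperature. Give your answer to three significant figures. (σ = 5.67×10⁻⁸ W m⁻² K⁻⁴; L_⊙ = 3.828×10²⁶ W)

T_eq ≈ 380 K

d = 6.63×10⁶ km = 6.63×10⁹ m.
L = 7.10×10⁻³ × 3.828×10²⁶ = 2.72×10²⁴ W.
Flux: S = L/(4πd²) = 2.72×10²⁴/(4π×(6.63×10⁹)²) = 4920 W m⁻².
Energy balance: absorbed = emitted ⇒ πR²·S(1−A) = 4πR²·σT_eq⁴, so T_eq⁴ = S(1−A)/(4σ).
T_eq = [4920 × 0.96 / (4 × 5.67×10⁻⁸)]^(1/4) = (2.08×10¹⁰)^(1/4) = 380 K.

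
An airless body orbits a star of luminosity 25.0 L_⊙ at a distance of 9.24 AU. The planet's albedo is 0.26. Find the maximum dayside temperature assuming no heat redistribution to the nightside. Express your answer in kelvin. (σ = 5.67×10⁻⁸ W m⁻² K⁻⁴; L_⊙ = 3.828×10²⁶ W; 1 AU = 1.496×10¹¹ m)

T_ss ≈ 269 K

d = 9.24 AU = 1.38×10¹² m.
L = 25.0 × 3.828×10²⁶ = 9.57×10²⁷ W.
Flux: S = L/(4πd²) = 9.57×10²⁷/(4π×(1.38×10¹²)²) = 399 W m⁻².
With no redistribution each surface element balances locally: S(1−A) = σT⁴.
T = [399 × 0.74 / 5.67×10⁻⁸]^(1/4) = (5.20×10⁹)^(1/4) = 269 K.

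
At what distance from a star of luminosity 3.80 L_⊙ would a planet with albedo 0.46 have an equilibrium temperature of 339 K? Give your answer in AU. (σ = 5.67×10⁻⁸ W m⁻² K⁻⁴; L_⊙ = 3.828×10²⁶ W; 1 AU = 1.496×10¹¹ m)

L = 3.80 × 3.828×10²⁶ = 1.45×10²⁷ W.
From T_eq⁴ = L(1−A)/(16πσd²): d = √[L(1−A)/(16πσT_eq⁴)].
d = √[1.45×10²⁷ × 0.54 / (16π × 5.67×10⁻⁸ × (339)⁴)] = 1.44×10¹¹ m = 0.966 AU.

d ≈ 0.966 AU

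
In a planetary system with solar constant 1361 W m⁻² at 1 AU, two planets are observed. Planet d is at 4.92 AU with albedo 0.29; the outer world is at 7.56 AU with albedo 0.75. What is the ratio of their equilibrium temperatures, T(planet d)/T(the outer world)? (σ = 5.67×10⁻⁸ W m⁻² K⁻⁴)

T_eq = [S₀(1−A)/(4σd²)]^(1/4), so T ∝ (1−A)^(1/4) / √d.
T₁ = [1361×0.71/(4×5.67×10⁻⁸×4.92²)]^(1/4) = 115.18 K.
T₂ = [1361×0.25/(4×5.67×10⁻⁸×7.56²)]^(1/4) = 71.58 K.

T₁/T₂ ≈ 1.609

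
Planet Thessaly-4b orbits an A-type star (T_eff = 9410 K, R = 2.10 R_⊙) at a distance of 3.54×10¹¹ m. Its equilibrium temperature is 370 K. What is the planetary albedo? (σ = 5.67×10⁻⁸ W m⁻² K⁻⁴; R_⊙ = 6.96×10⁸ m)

R_⋆ = 2.10 × 6.96×10⁸ = 1.46×10⁹ m.
L = 4πR_⋆²σT_⋆⁴ = 4π(1.46×10⁹)² × 5.67×10⁻⁸ × (9410)⁴ = 1.19×10²⁸ W.
S = L/(4πd²) = 7580 W m⁻².
From T_eq⁴ = S(1−A)/(4σ): 1−A = 4σT_eq⁴/S.
1−A = 4 × 5.67×10⁻⁸ × (370)⁴ / 7580 = 0.561.

A ≈ 0.44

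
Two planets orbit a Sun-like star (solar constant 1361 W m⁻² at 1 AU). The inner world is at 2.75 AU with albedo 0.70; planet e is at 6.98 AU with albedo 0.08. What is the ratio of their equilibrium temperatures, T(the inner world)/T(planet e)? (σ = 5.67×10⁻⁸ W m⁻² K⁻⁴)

T₁/T₂ ≈ 1.204

T_eq = [S₀(1−A)/(4σd²)]^(1/4), so T ∝ (1−A)^(1/4) / √d.
T₁ = [1361×0.30/(4×5.67×10⁻⁸×2.75²)]^(1/4) = 124.21 K.
T₂ = [1361×0.92/(4×5.67×10⁻⁸×6.98²)]^(1/4) = 103.17 K.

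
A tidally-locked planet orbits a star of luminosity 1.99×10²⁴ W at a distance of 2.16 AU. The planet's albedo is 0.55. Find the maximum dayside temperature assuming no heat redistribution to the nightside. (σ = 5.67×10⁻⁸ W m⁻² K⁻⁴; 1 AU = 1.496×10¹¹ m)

T_ss ≈ 58.9 K

d = 2.16 AU = 3.23×10¹¹ m.
Flux: S = L/(4πd²) = 1.99×10²⁴/(4π×(3.23×10¹¹)²) = 1.52 W m⁻².
With no redistribution each surface element balances locally: S(1−A) = σT⁴.
T = [1.52 × 0.45 / 5.67×10⁻⁸]^(1/4) = (1.20×10⁷)^(1/4) = 58.9 K.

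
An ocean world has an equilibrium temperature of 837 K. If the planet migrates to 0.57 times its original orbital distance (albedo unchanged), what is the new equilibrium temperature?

T_eq ∝ L^(1/4) · d^(−1/2).
T′ = 837 / 0.57^(1/2) = 1110 K.

T_eq ≈ 1110 K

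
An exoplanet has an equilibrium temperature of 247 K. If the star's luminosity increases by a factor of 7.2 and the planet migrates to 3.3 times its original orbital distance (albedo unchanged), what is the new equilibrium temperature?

T_eq ≈ 223 K

T_eq ∝ L^(1/4) · d^(−1/2).
T′ = 247 × 7.2^(1/4) / 3.3^(1/2) = 223 K.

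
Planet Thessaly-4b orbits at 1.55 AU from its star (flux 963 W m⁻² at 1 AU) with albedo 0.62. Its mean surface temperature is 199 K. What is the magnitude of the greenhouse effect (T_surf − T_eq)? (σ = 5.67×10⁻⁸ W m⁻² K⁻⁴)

ΔT ≈ 38.0 K

S = 963/1.55² = 400.8 W m⁻².
T_eq = [S(1−A)/(4σ)]^(1/4) = [400.8×0.38/(4×5.67×10⁻⁸)]^(1/4) = 161.0 K.
ΔT = T_surf − T_eq = 199 − 161.0.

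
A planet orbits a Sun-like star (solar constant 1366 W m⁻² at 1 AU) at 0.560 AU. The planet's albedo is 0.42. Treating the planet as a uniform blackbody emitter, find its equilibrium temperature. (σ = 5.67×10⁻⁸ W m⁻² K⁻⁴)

T_eq ≈ 325 K

Flux at 0.560 AU: S = 1366/0.560² = 4360 W m⁻².
Energy balance: absorbed = emitted ⇒ πR²·S(1−A) = 4πR²·σT_eq⁴, so T_eq⁴ = S(1−A)/(4σ).
T_eq = [4360 × 0.58 / (4 × 5.67×10⁻⁸)]^(1/4) = (1.11×10¹⁰)^(1/4) = 325 K.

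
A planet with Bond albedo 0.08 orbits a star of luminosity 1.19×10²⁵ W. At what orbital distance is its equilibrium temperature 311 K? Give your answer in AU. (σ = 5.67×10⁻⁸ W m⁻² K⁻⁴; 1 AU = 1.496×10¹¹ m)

From T_eq⁴ = L(1−A)/(16πσd²): d = √[L(1−A)/(16πσT_eq⁴)].
d = √[1.19×10²⁵ × 0.92 / (16π × 5.67×10⁻⁸ × (311)⁴)] = 2.03×10¹⁰ m = 0.135 AU.

d ≈ 0.135 AU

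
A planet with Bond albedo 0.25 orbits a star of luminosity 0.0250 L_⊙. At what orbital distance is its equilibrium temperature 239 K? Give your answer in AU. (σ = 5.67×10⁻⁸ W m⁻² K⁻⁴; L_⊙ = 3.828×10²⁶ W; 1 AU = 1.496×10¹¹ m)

d ≈ 0.186 AU

L = 0.0250 × 3.828×10²⁶ = 9.57×10²⁴ W.
From T_eq⁴ = L(1−A)/(16πσd²): d = √[L(1−A)/(16πσT_eq⁴)].
d = √[9.57×10²⁴ × 0.75 / (16π × 5.67×10⁻⁸ × (239)⁴)] = 2.78×10¹⁰ m = 0.186 AU.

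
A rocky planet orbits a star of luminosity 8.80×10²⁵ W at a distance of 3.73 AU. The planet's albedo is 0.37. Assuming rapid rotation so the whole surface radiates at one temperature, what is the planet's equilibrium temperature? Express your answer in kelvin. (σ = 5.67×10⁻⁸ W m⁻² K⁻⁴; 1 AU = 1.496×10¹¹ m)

T_eq ≈ 88.9 K

d = 3.73 AU = 5.58×10¹¹ m.
Flux: S = L/(4πd²) = 8.80×10²⁵/(4π×(5.58×10¹¹)²) = 22.5 W m⁻².
Energy balance: absorbed = emitted ⇒ πR²·S(1−A) = 4πR²·σT_eq⁴, so T_eq⁴ = S(1−A)/(4σ).
T_eq = [22.5 × 0.63 / (4 × 5.67×10⁻⁸)]^(1/4) = (6.25×10⁷)^(1/4) = 88.9 K.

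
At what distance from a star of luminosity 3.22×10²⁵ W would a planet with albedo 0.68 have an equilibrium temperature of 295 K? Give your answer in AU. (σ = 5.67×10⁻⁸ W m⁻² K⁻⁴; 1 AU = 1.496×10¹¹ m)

From T_eq⁴ = L(1−A)/(16πσd²): d = √[L(1−A)/(16πσT_eq⁴)].
d = √[3.22×10²⁵ × 0.32 / (16π × 5.67×10⁻⁸ × (295)⁴)] = 2.18×10¹⁰ m = 0.146 AU.

d ≈ 0.146 AU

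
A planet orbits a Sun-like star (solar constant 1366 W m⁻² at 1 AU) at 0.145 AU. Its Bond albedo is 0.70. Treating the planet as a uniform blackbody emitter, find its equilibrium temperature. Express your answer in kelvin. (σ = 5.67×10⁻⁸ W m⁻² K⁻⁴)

T_eq ≈ 541 K

Flux at 0.145 AU: S = 1366/0.145² = 6.50×10⁴ W m⁻².
Energy balance: absorbed = emitted ⇒ πR²·S(1−A) = 4πR²·σT_eq⁴, so T_eq⁴ = S(1−A)/(4σ).
T_eq = [6.50×10⁴ × 0.30 / (4 × 5.67×10⁻⁸)]^(1/4) = (8.59×10¹⁰)^(1/4) = 541 K.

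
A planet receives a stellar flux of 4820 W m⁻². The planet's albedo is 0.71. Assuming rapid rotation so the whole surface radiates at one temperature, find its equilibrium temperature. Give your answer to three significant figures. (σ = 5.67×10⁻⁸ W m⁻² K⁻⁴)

T_eq ≈ 280 K

Energy balance: absorbed = emitted ⇒ πR²·S(1−A) = 4πR²·σT_eq⁴, so T_eq⁴ = S(1−A)/(4σ).
T_eq = [4820 × 0.29 / (4 × 5.67×10⁻⁸)]^(1/4) = (6.16×10⁹)^(1/4) = 280 K.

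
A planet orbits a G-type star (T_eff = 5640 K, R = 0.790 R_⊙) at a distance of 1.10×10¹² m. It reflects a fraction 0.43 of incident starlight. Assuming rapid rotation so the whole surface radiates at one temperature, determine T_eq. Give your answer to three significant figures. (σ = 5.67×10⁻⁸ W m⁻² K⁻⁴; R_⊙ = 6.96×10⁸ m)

R_⋆ = 0.790 × 6.96×10⁸ = 5.50×10⁸ m.
L = 4πR_⋆²σT_⋆⁴ = 4π(5.50×10⁸)² × 5.67×10⁻⁸ × (5640)⁴ = 2.18×10²⁶ W.
S = L/(4πd²) = 14.3 W m⁻².
Energy balance: absorbed = emitted ⇒ πR²·S(1−A) = 4πR²·σT_eq⁴, so T_eq⁴ = S(1−A)/(4σ).
T_eq = [14.3 × 0.57 / (4 × 5.67×10⁻⁸)]^(1/4) = (3.60×10⁷)^(1/4) = 77.5 K.

T_eq ≈ 77.5 K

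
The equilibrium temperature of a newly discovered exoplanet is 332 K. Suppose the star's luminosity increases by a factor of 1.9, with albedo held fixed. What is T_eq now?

T_eq ∝ L^(1/4) · d^(−1/2).
T′ = 332 × 1.9^(1/4) = 390 K.

T_eq ≈ 390 K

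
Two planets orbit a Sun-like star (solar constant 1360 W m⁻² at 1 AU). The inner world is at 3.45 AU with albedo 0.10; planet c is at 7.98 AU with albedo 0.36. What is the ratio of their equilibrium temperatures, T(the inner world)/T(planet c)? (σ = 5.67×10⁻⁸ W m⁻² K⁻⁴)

T_eq = [S₀(1−A)/(4σd²)]^(1/4), so T ∝ (1−A)^(1/4) / √d.
T₁ = [1360×0.90/(4×5.67×10⁻⁸×3.45²)]^(1/4) = 145.92 K.
T₂ = [1360×0.64/(4×5.67×10⁻⁸×7.98²)]^(1/4) = 88.11 K.

T₁/T₂ ≈ 1.656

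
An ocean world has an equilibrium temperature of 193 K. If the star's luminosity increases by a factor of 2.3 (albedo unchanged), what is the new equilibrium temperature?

T_eq ∝ L^(1/4) · d^(−1/2).
T′ = 193 × 2.3^(1/4) = 238 K.

T_eq ≈ 238 K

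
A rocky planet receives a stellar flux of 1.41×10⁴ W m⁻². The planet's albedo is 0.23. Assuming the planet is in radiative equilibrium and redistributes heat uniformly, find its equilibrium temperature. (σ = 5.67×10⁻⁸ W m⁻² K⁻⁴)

Energy balance: absorbed = emitted ⇒ πR²·S(1−A) = 4πR²·σT_eq⁴, so T_eq⁴ = S(1−A)/(4σ).
T_eq = [1.41×10⁴ × 0.77 / (4 × 5.67×10⁻⁸)]^(1/4) = (4.79×10¹⁰)^(1/4) = 468 K.

T_eq ≈ 468 K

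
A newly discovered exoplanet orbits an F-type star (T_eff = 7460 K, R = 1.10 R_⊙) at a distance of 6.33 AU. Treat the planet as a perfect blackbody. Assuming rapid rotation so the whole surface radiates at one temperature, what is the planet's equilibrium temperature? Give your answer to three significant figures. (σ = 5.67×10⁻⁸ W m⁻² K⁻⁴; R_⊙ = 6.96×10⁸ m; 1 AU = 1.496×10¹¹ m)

T_eq ≈ 150 K

R_⋆ = 1.10 × 6.96×10⁸ = 7.66×10⁸ m.
d = 6.33 AU = 9.47×10¹¹ m.
L = 4πR_⋆²σT_⋆⁴ = 4π(7.66×10⁸)² × 5.67×10⁻⁸ × (7460)⁴ = 1.29×10²⁷ W.
S = L/(4πd²) = 115 W m⁻².
Energy balance: absorbed = emitted ⇒ πR²·S(1−A) = 4πR²·σT_eq⁴, so T_eq⁴ = S(1−A)/(4σ).
T_eq = [115 × 1.00 / (4 × 5.67×10⁻⁸)]^(1/4) = (5.06×10⁸)^(1/4) = 150 K.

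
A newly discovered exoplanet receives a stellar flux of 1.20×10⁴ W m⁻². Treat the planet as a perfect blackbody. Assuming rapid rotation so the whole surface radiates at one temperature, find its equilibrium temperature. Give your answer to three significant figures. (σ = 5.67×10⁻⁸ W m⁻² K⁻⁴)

Energy balance: absorbed = emitted ⇒ πR²·S(1−A) = 4πR²·σT_eq⁴, so T_eq⁴ = S(1−A)/(4σ).
T_eq = [1.20×10⁴ × 1.00 / (4 × 5.67×10⁻⁸)]^(1/4) = (5.29×10¹⁰)^(1/4) = 480 K.

T_eq ≈ 480 K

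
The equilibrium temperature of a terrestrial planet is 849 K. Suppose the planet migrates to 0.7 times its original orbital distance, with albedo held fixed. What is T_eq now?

T_eq ∝ L^(1/4) · d^(−1/2).
T′ = 849 / 0.7^(1/2) = 1010 K.

T_eq ≈ 1010 K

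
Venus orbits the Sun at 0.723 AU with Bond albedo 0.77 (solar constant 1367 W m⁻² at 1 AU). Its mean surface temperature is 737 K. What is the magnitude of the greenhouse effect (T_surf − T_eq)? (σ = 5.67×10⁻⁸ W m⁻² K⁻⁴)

S = 1367/0.723² = 2615 W m⁻².
T_eq = [S(1−A)/(4σ)]^(1/4) = [2615×0.23/(4×5.67×10⁻⁸)]^(1/4) = 226.9 K.
ΔT = T_surf − T_eq = 737 − 226.9.

ΔT ≈ 510.1 K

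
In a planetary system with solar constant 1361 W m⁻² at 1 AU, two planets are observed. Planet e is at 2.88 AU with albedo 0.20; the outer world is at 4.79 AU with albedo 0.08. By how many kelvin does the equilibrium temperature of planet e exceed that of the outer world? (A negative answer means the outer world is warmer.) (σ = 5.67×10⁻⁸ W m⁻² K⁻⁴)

T_eq = [S₀(1−A)/(4σd²)]^(1/4), so T ∝ (1−A)^(1/4) / √d.
T₁ = [1361×0.80/(4×5.67×10⁻⁸×2.88²)]^(1/4) = 155.11 K.
T₂ = [1361×0.92/(4×5.67×10⁻⁸×4.79²)]^(1/4) = 124.55 K.

ΔT ≈ 30.6 K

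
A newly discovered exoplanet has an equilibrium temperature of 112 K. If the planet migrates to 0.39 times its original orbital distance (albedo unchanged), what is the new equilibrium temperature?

T_eq ∝ L^(1/4) · d^(−1/2).
T′ = 112 / 0.39^(1/2) = 179 K.

T_eq ≈ 179 K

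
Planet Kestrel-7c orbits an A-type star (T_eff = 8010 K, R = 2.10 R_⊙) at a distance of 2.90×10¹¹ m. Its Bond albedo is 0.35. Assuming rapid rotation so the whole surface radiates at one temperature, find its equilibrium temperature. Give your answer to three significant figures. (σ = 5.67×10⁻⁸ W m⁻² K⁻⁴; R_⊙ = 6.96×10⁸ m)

T_eq ≈ 361 K

R_⋆ = 2.10 × 6.96×10⁸ = 1.46×10⁹ m.
L = 4πR_⋆²σT_⋆⁴ = 4π(1.46×10⁹)² × 5.67×10⁻⁸ × (8010)⁴ = 6.27×10²⁷ W.
S = L/(4πd²) = 5930 W m⁻².
Energy balance: absorbed = emitted ⇒ πR²·S(1−A) = 4πR²·σT_eq⁴, so T_eq⁴ = S(1−A)/(4σ).
T_eq = [5930 × 0.65 / (4 × 5.67×10⁻⁸)]^(1/4) = (1.70×10¹⁰)^(1/4) = 361 K.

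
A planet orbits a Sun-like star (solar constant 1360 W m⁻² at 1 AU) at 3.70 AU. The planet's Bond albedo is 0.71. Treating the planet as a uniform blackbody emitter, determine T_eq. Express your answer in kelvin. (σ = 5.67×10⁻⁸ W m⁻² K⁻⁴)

T_eq ≈ 106 K

Flux at 3.70 AU: S = 1360/3.70² = 99.3 W m⁻².
Energy balance: absorbed = emitted ⇒ πR²·S(1−A) = 4πR²·σT_eq⁴, so T_eq⁴ = S(1−A)/(4σ).
T_eq = [99.3 × 0.29 / (4 × 5.67×10⁻⁸)]^(1/4) = (1.27×10⁸)^(1/4) = 106 K.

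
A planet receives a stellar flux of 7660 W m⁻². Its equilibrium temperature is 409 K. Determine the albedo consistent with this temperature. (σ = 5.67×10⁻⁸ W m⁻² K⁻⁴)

A ≈ 0.17

From T_eq⁴ = S(1−A)/(4σ): 1−A = 4σT_eq⁴/S.
1−A = 4 × 5.67×10⁻⁸ × (409)⁴ / 7660 = 0.829.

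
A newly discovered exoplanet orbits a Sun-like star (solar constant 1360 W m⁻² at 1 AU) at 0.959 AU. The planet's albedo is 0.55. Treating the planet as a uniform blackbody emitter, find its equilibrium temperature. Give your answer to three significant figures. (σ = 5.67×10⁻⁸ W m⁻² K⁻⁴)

Flux at 0.959 AU: S = 1360/0.959² = 1480 W m⁻².
Energy balance: absorbed = emitted ⇒ πR²·S(1−A) = 4πR²·σT_eq⁴, so T_eq⁴ = S(1−A)/(4σ).
T_eq = [1480 × 0.45 / (4 × 5.67×10⁻⁸)]^(1/4) = (2.93×10⁹)^(1/4) = 233 K.

T_eq ≈ 233 K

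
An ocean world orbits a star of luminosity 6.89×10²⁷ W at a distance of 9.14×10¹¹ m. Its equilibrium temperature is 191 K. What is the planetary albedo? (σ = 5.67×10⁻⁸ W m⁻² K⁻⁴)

Flux: S = L/(4πd²) = 6.89×10²⁷/(4π×(9.14×10¹¹)²) = 656 W m⁻².
From T_eq⁴ = S(1−A)/(4σ): 1−A = 4σT_eq⁴/S.
1−A = 4 × 5.67×10⁻⁸ × (191)⁴ / 656 = 0.460.

A ≈ 0.54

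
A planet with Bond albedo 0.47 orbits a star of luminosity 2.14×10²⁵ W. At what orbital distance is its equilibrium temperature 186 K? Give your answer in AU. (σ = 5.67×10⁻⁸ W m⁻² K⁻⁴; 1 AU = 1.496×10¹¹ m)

d ≈ 0.385 AU

From T_eq⁴ = L(1−A)/(16πσd²): d = √[L(1−A)/(16πσT_eq⁴)].
d = √[2.14×10²⁵ × 0.53 / (16π × 5.67×10⁻⁸ × (186)⁴)] = 5.77×10¹⁰ m = 0.385 AU.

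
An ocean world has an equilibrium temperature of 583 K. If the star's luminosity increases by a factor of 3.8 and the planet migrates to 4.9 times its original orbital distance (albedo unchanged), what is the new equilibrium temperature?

T_eq ≈ 368 K

T_eq ∝ L^(1/4) · d^(−1/2).
T′ = 583 × 3.8^(1/4) / 4.9^(1/2) = 368 K.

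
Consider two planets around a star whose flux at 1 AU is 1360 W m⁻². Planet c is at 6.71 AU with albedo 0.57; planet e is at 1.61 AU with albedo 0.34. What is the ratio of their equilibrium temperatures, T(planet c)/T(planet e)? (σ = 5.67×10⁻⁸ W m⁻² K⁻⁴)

T₁/T₂ ≈ 0.440

T_eq = [S₀(1−A)/(4σd²)]^(1/4), so T ∝ (1−A)^(1/4) / √d.
T₁ = [1360×0.43/(4×5.67×10⁻⁸×6.71²)]^(1/4) = 86.99 K.
T₂ = [1360×0.66/(4×5.67×10⁻⁸×1.61²)]^(1/4) = 197.67 K.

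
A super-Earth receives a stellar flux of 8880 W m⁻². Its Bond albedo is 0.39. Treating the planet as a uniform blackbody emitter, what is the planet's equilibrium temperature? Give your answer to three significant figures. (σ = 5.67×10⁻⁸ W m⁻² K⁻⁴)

Energy balance: absorbed = emitted ⇒ πR²·S(1−A) = 4πR²·σT_eq⁴, so T_eq⁴ = S(1−A)/(4σ).
T_eq = [8880 × 0.61 / (4 × 5.67×10⁻⁸)]^(1/4) = (2.39×10¹⁰)^(1/4) = 393 K.

T_eq ≈ 393 K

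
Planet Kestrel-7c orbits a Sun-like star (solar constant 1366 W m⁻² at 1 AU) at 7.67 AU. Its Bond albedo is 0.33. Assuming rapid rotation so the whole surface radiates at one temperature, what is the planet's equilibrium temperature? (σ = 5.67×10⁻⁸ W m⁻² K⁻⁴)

Flux at 7.67 AU: S = 1366/7.67² = 23.2 W m⁻².
Energy balance: absorbed = emitted ⇒ πR²·S(1−A) = 4πR²·σT_eq⁴, so T_eq⁴ = S(1−A)/(4σ).
T_eq = [23.2 × 0.67 / (4 × 5.67×10⁻⁸)]^(1/4) = (6.86×10⁷)^(1/4) = 91.0 K.

T_eq ≈ 91.0 K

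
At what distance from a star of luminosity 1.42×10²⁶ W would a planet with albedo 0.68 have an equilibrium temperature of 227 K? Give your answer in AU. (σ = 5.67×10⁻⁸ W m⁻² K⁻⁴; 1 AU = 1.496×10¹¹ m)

From T_eq⁴ = L(1−A)/(16πσd²): d = √[L(1−A)/(16πσT_eq⁴)].
d = √[1.42×10²⁶ × 0.32 / (16π × 5.67×10⁻⁸ × (227)⁴)] = 7.75×10¹⁰ m = 0.518 AU.

d ≈ 0.518 AU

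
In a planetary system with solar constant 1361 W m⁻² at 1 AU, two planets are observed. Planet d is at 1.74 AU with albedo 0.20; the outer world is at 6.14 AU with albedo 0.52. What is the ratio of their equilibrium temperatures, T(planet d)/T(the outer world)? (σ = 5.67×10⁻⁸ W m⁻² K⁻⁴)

T₁/T₂ ≈ 2.134

T_eq = [S₀(1−A)/(4σd²)]^(1/4), so T ∝ (1−A)^(1/4) / √d.
T₁ = [1361×0.80/(4×5.67×10⁻⁸×1.74²)]^(1/4) = 199.55 K.
T₂ = [1361×0.48/(4×5.67×10⁻⁸×6.14²)]^(1/4) = 93.49 K.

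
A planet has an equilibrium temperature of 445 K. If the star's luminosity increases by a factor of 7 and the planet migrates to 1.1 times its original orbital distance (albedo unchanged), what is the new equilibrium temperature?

T_eq ≈ 690 K

T_eq ∝ L^(1/4) · d^(−1/2).
T′ = 445 × 7^(1/4) / 1.1^(1/2) = 690 K.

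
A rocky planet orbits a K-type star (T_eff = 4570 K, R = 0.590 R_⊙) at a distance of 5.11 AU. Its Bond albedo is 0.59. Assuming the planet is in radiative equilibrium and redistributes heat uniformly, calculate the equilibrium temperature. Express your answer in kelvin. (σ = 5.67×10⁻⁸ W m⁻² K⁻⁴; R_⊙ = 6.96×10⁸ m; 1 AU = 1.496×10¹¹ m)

R_⋆ = 0.590 × 6.96×10⁸ = 4.11×10⁸ m.
d = 5.11 AU = 7.64×10¹¹ m.
L = 4πR_⋆²σT_⋆⁴ = 4π(4.11×10⁸)² × 5.67×10⁻⁸ × (4570)⁴ = 5.24×10²⁵ W.
S = L/(4πd²) = 7.14 W m⁻².
Energy balance: absorbed = emitted ⇒ πR²·S(1−A) = 4πR²·σT_eq⁴, so T_eq⁴ = S(1−A)/(4σ).
T_eq = [7.14 × 0.41 / (4 × 5.67×10⁻⁸)]^(1/4) = (1.29×10⁷)^(1/4) = 59.9 K.

T_eq ≈ 59.9 K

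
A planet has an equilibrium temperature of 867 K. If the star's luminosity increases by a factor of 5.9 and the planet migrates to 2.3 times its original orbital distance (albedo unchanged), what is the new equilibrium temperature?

T_eq ≈ 891 K

T_eq ∝ L^(1/4) · d^(−1/2).
T′ = 867 × 5.9^(1/4) / 2.3^(1/2) = 891 K.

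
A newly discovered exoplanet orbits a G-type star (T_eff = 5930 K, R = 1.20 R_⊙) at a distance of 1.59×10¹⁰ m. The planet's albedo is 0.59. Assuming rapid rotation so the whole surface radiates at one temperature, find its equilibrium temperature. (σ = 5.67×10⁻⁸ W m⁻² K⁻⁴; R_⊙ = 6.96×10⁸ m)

T_eq ≈ 769 K

R_⋆ = 1.20 × 6.96×10⁸ = 8.35×10⁸ m.
L = 4πR_⋆²σT_⋆⁴ = 4π(8.35×10⁸)² × 5.67×10⁻⁸ × (5930)⁴ = 6.15×10²⁶ W.
S = L/(4πd²) = 1.93×10⁵ W m⁻².
Energy balance: absorbed = emitted ⇒ πR²·S(1−A) = 4πR²·σT_eq⁴, so T_eq⁴ = S(1−A)/(4σ).
T_eq = [1.93×10⁵ × 0.41 / (4 × 5.67×10⁻⁸)]^(1/4) = (3.50×10¹¹)^(1/4) = 769 K.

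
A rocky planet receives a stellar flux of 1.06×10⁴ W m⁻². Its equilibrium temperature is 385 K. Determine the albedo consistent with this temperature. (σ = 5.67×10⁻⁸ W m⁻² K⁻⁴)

A ≈ 0.53

From T_eq⁴ = S(1−A)/(4σ): 1−A = 4σT_eq⁴/S.
1−A = 4 × 5.67×10⁻⁸ × (385)⁴ / 1.06×10⁴ = 0.470.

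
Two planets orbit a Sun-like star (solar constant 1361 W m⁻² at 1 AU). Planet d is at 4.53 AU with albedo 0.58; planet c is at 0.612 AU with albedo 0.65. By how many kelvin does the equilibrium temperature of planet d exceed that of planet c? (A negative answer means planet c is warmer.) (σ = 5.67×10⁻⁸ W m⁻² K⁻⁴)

T_eq = [S₀(1−A)/(4σd²)]^(1/4), so T ∝ (1−A)^(1/4) / √d.
T₁ = [1361×0.42/(4×5.67×10⁻⁸×4.53²)]^(1/4) = 105.27 K.
T₂ = [1361×0.35/(4×5.67×10⁻⁸×0.612²)]^(1/4) = 273.65 K.

ΔT ≈ -168.4 K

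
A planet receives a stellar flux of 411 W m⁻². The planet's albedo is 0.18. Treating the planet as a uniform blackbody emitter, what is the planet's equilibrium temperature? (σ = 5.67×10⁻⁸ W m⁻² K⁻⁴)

Energy balance: absorbed = emitted ⇒ πR²·S(1−A) = 4πR²·σT_eq⁴, so T_eq⁴ = S(1−A)/(4σ).
T_eq = [411 × 0.82 / (4 × 5.67×10⁻⁸)]^(1/4) = (1.49×10⁹)^(1/4) = 196 K.

T_eq ≈ 196 K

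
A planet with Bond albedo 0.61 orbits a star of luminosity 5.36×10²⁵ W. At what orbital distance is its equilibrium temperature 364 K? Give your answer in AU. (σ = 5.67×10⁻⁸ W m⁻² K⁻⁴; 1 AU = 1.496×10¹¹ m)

d ≈ 0.137 AU

From T_eq⁴ = L(1−A)/(16πσd²): d = √[L(1−A)/(16πσT_eq⁴)].
d = √[5.36×10²⁵ × 0.39 / (16π × 5.67×10⁻⁸ × (364)⁴)] = 2.04×10¹⁰ m = 0.137 AU.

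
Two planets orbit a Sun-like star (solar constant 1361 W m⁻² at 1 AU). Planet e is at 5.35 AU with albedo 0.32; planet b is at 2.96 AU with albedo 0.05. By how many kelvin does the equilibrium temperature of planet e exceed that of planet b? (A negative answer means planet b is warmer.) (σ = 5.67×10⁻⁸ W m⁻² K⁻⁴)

ΔT ≈ -50.4 K

T_eq = [S₀(1−A)/(4σd²)]^(1/4), so T ∝ (1−A)^(1/4) / √d.
T₁ = [1361×0.68/(4×5.67×10⁻⁸×5.35²)]^(1/4) = 109.27 K.
T₂ = [1361×0.95/(4×5.67×10⁻⁸×2.96²)]^(1/4) = 159.71 K.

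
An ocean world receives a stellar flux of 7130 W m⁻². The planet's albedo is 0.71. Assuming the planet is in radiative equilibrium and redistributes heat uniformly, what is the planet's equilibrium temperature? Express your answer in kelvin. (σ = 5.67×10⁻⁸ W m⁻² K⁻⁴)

T_eq ≈ 309 K

Energy balance: absorbed = emitted ⇒ πR²·S(1−A) = 4πR²·σT_eq⁴, so T_eq⁴ = S(1−A)/(4σ).
T_eq = [7130 × 0.29 / (4 × 5.67×10⁻⁸)]^(1/4) = (9.12×10⁹)^(1/4) = 309 K.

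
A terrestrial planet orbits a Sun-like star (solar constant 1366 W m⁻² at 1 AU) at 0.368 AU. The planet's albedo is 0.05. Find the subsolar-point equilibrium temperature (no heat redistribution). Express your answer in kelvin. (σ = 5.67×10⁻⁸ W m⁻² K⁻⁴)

Flux at 0.368 AU: S = 1366/0.368² = 1.01×10⁴ W m⁻².
At the subsolar point the surface absorbs S(1−A) and emits σT⁴ per unit area — no factor of 4, since only the local patch is in balance.
T = [1.01×10⁴ × 0.95 / 5.67×10⁻⁸]^(1/4) = (1.69×10¹¹)^(1/4) = 641 K.

T_ss ≈ 641 K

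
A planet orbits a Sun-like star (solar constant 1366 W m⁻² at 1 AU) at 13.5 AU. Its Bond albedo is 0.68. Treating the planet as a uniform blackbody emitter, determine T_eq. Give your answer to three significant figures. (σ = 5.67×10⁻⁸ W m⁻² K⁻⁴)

T_eq ≈ 57.0 K

Flux at 13.5 AU: S = 1366/13.5² = 7.50 W m⁻².
Energy balance: absorbed = emitted ⇒ πR²·S(1−A) = 4πR²·σT_eq⁴, so T_eq⁴ = S(1−A)/(4σ).
T_eq = [7.50 × 0.32 / (4 × 5.67×10⁻⁸)]^(1/4) = (1.06×10⁷)^(1/4) = 57.0 K.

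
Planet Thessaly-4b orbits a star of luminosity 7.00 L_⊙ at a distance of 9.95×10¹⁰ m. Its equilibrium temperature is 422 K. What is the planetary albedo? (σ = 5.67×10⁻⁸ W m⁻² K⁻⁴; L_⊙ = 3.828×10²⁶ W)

A ≈ 0.67

L = 7.00 × 3.828×10²⁶ = 2.68×10²⁷ W.
Flux: S = L/(4πd²) = 2.68×10²⁷/(4π×(9.95×10¹⁰)²) = 2.15×10⁴ W m⁻².
From T_eq⁴ = S(1−A)/(4σ): 1−A = 4σT_eq⁴/S.
1−A = 4 × 5.67×10⁻⁸ × (422)⁴ / 2.15×10⁴ = 0.334.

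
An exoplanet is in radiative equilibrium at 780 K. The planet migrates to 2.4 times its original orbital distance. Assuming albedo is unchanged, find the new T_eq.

T_eq ∝ L^(1/4) · d^(−1/2).
T′ = 780 / 2.4^(1/2) = 503 K.

T_eq ≈ 503 K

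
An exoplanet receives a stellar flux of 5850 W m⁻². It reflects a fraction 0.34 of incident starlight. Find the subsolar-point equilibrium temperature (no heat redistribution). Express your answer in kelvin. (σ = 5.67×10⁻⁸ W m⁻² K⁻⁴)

T_ss ≈ 511 K

At the subsolar point the surface absorbs S(1−A) and emits σT⁴ per unit area — no factor of 4, since only the local patch is in balance.
T = [5850 × 0.66 / 5.67×10⁻⁸]^(1/4) = (6.81×10¹⁰)^(1/4) = 511 K.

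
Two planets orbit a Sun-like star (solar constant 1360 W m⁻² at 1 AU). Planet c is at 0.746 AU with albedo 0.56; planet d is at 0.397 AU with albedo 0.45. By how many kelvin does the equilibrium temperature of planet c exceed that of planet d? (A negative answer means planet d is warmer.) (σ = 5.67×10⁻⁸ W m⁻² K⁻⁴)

T_eq = [S₀(1−A)/(4σd²)]^(1/4), so T ∝ (1−A)^(1/4) / √d.
T₁ = [1360×0.44/(4×5.67×10⁻⁸×0.746²)]^(1/4) = 262.40 K.
T₂ = [1360×0.55/(4×5.67×10⁻⁸×0.397²)]^(1/4) = 380.34 K.

ΔT ≈ -117.9 K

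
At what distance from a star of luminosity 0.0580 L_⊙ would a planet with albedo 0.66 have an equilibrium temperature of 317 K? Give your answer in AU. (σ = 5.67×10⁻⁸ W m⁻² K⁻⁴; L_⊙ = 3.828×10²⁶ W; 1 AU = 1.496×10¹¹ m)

L = 0.0580 × 3.828×10²⁶ = 2.22×10²⁵ W.
From T_eq⁴ = L(1−A)/(16πσd²): d = √[L(1−A)/(16πσT_eq⁴)].
d = √[2.22×10²⁵ × 0.34 / (16π × 5.67×10⁻⁸ × (317)⁴)] = 1.62×10¹⁰ m = 0.108 AU.

d ≈ 0.108 AU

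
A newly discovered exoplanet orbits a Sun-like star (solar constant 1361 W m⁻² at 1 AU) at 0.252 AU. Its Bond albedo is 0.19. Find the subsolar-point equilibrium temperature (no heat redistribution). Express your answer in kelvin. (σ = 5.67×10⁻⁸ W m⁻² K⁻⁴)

Flux at 0.252 AU: S = 1361/0.252² = 2.14×10⁴ W m⁻².
At the subsolar point the surface absorbs S(1−A) and emits σT⁴ per unit area — no factor of 4, since only the local patch is in balance.
T = [2.14×10⁴ × 0.81 / 5.67×10⁻⁸]^(1/4) = (3.06×10¹¹)^(1/4) = 744 K.

T_ss ≈ 744 K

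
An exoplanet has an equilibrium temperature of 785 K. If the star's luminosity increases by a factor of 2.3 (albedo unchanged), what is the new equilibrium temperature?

T_eq ≈ 967 K

T_eq ∝ L^(1/4) · d^(−1/2).
T′ = 785 × 2.3^(1/4) = 967 K.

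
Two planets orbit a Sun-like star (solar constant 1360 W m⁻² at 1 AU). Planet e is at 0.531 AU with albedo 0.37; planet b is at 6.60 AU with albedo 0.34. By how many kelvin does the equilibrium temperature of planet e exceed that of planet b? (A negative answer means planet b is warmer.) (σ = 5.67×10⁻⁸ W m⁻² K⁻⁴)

ΔT ≈ 242.6 K

T_eq = [S₀(1−A)/(4σd²)]^(1/4), so T ∝ (1−A)^(1/4) / √d.
T₁ = [1360×0.63/(4×5.67×10⁻⁸×0.531²)]^(1/4) = 340.22 K.
T₂ = [1360×0.66/(4×5.67×10⁻⁸×6.60²)]^(1/4) = 97.63 K.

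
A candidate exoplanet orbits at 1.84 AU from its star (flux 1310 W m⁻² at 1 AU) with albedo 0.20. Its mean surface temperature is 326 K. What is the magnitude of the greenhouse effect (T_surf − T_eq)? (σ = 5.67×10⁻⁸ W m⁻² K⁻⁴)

ΔT ≈ 133.8 K

S = 1310/1.84² = 386.9 W m⁻².
T_eq = [S(1−A)/(4σ)]^(1/4) = [386.9×0.80/(4×5.67×10⁻⁸)]^(1/4) = 192.2 K.
ΔT = T_surf − T_eq = 326 − 192.2.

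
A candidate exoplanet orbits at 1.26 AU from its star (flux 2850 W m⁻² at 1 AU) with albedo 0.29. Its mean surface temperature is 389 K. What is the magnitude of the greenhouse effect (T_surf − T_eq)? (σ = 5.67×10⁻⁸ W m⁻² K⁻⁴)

S = 2850/1.26² = 1795 W m⁻².
T_eq = [S(1−A)/(4σ)]^(1/4) = [1795×0.71/(4×5.67×10⁻⁸)]^(1/4) = 273.8 K.
ΔT = T_surf − T_eq = 389 − 273.8.

ΔT ≈ 115.2 K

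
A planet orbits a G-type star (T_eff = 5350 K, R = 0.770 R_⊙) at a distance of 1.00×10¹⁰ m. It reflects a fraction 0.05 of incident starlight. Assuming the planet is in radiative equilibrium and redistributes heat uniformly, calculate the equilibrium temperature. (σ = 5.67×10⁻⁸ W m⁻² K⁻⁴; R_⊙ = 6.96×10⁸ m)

R_⋆ = 0.770 × 6.96×10⁸ = 5.36×10⁸ m.
L = 4πR_⋆²σT_⋆⁴ = 4π(5.36×10⁸)² × 5.67×10⁻⁸ × (5350)⁴ = 1.68×10²⁶ W.
S = L/(4πd²) = 1.33×10⁵ W m⁻².
Energy balance: absorbed = emitted ⇒ πR²·S(1−A) = 4πR²·σT_eq⁴, so T_eq⁴ = S(1−A)/(4σ).
T_eq = [1.33×10⁵ × 0.95 / (4 × 5.67×10⁻⁸)]^(1/4) = (5.59×10¹¹)^(1/4) = 865 K.

T_eq ≈ 865 K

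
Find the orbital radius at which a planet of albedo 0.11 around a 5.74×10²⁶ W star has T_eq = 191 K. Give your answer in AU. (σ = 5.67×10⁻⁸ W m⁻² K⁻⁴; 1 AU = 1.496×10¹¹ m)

From T_eq⁴ = L(1−A)/(16πσd²): d = √[L(1−A)/(16πσT_eq⁴)].
d = √[5.74×10²⁶ × 0.89 / (16π × 5.67×10⁻⁸ × (191)⁴)] = 3.67×10¹¹ m = 2.45 AU.

d ≈ 2.45 AU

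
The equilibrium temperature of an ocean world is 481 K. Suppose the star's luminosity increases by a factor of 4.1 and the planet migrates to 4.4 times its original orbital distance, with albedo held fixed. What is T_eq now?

T_eq ∝ L^(1/4) · d^(−1/2).
T′ = 481 × 4.1^(1/4) / 4.4^(1/2) = 326 K.

T_eq ≈ 326 K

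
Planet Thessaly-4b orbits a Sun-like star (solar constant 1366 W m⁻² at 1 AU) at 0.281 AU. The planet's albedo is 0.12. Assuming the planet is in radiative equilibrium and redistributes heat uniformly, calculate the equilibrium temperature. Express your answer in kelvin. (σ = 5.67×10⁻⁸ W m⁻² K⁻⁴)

T_eq ≈ 509 K

Flux at 0.281 AU: S = 1366/0.281² = 1.73×10⁴ W m⁻².
Energy balance: absorbed = emitted ⇒ πR²·S(1−A) = 4πR²·σT_eq⁴, so T_eq⁴ = S(1−A)/(4σ).
T_eq = [1.73×10⁴ × 0.88 / (4 × 5.67×10⁻⁸)]^(1/4) = (6.71×10¹⁰)^(1/4) = 509 K.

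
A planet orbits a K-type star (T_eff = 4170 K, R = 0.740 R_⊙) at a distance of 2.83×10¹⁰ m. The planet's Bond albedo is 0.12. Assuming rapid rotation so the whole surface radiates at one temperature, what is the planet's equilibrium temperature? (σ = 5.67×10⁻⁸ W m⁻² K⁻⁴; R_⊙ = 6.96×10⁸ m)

R_⋆ = 0.740 × 6.96×10⁸ = 5.15×10⁸ m.
L = 4πR_⋆²σT_⋆⁴ = 4π(5.15×10⁸)² × 5.67×10⁻⁸ × (4170)⁴ = 5.72×10²⁵ W.
S = L/(4πd²) = 5680 W m⁻².
Energy balance: absorbed = emitted ⇒ πR²·S(1−A) = 4πR²·σT_eq⁴, so T_eq⁴ = S(1−A)/(4σ).
T_eq = [5680 × 0.88 / (4 × 5.67×10⁻⁸)]^(1/4) = (2.20×10¹⁰)^(1/4) = 385 K.

T_eq ≈ 385 K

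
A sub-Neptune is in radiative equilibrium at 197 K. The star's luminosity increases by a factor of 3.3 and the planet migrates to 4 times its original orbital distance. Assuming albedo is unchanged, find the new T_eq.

T_eq ≈ 133 K

T_eq ∝ L^(1/4) · d^(−1/2).
T′ = 197 × 3.3^(1/4) / 4^(1/2) = 133 K.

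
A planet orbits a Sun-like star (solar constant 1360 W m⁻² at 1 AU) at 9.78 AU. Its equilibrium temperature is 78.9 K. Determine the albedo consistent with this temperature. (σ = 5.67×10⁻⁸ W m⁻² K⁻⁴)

A ≈ 0.38

Flux at 9.78 AU: S = 1360/9.78² = 14.2 W m⁻².
From T_eq⁴ = S(1−A)/(4σ): 1−A = 4σT_eq⁴/S.
1−A = 4 × 5.67×10⁻⁸ × (78.9)⁴ / 14.2 = 0.618.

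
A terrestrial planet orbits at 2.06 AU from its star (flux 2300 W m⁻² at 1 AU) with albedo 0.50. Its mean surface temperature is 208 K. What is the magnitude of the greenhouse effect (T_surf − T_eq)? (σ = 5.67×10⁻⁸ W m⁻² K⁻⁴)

ΔT ≈ 22.1 K

S = 2300/2.06² = 542.0 W m⁻².
T_eq = [S(1−A)/(4σ)]^(1/4) = [542.0×0.50/(4×5.67×10⁻⁸)]^(1/4) = 185.9 K.
ΔT = T_surf − T_eq = 208 − 185.9.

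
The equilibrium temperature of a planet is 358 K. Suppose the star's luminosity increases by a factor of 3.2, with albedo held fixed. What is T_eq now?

T_eq ≈ 479 K

T_eq ∝ L^(1/4) · d^(−1/2).
T′ = 358 × 3.2^(1/4) = 479 K.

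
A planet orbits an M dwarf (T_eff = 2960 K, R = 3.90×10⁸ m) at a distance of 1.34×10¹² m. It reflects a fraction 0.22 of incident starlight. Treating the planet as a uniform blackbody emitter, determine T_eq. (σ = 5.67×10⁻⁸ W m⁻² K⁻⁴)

L = 4πR_⋆²σT_⋆⁴ = 4π(3.90×10⁸)² × 5.67×10⁻⁸ × (2960)⁴ = 8.32×10²⁴ W.
S = L/(4πd²) = 0.369 W m⁻².
Energy balance: absorbed = emitted ⇒ πR²·S(1−A) = 4πR²·σT_eq⁴, so T_eq⁴ = S(1−A)/(4σ).
T_eq = [0.369 × 0.78 / (4 × 5.67×10⁻⁸)]^(1/4) = (1.27×10⁶)^(1/4) = 33.6 K.

T_eq ≈ 33.6 K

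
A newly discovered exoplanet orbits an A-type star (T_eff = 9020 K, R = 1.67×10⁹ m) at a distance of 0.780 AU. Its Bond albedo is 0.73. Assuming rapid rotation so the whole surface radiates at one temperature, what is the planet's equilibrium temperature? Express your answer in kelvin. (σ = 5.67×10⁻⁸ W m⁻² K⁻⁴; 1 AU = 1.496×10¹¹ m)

T_eq ≈ 550 K

d = 0.780 AU = 1.17×10¹¹ m.
L = 4πR_⋆²σT_⋆⁴ = 4π(1.67×10⁹)² × 5.67×10⁻⁸ × (9020)⁴ = 1.32×10²⁸ W.
S = L/(4πd²) = 7.69×10⁴ W m⁻².
Energy balance: absorbed = emitted ⇒ πR²·S(1−A) = 4πR²·σT_eq⁴, so T_eq⁴ = S(1−A)/(4σ).
T_eq = [7.69×10⁴ × 0.27 / (4 × 5.67×10⁻⁸)]^(1/4) = (9.15×10¹⁰)^(1/4) = 550 K.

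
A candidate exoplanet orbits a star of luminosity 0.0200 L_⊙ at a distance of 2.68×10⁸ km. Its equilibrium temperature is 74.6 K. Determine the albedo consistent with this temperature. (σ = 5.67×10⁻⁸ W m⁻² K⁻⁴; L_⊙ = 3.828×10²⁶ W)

A ≈ 0.17

d = 2.68×10⁸ km = 2.68×10¹¹ m.
L = 0.0200 × 3.828×10²⁶ = 7.66×10²⁴ W.
Flux: S = L/(4πd²) = 7.66×10²⁴/(4π×(2.68×10¹¹)²) = 8.48 W m⁻².
From T_eq⁴ = S(1−A)/(4σ): 1−A = 4σT_eq⁴/S.
1−A = 4 × 5.67×10⁻⁸ × (74.6)⁴ / 8.48 = 0.828.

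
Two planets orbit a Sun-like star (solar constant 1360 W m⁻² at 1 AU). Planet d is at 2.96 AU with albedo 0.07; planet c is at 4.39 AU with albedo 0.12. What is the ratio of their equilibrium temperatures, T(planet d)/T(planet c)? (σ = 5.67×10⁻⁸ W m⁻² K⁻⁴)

T_eq = [S₀(1−A)/(4σd²)]^(1/4), so T ∝ (1−A)^(1/4) / √d.
T₁ = [1360×0.93/(4×5.67×10⁻⁸×2.96²)]^(1/4) = 158.84 K.
T₂ = [1360×0.88/(4×5.67×10⁻⁸×4.39²)]^(1/4) = 128.64 K.

T₁/T₂ ≈ 1.235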